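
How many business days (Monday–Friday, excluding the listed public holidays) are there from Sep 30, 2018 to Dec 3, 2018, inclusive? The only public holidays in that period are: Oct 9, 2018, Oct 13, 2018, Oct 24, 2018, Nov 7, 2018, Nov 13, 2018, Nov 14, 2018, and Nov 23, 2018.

40

Sep 30, 2018 is a Sunday.
The range spans 65 days (inclusive of both endpoints).
65 = 7 × 9 + 2, so there are 9 full weeks plus 2 extra days.
Each full week contributes 5 weekdays (Mon–Fri): 9 × 5 = 45.
The 2 extra days are Sun, Mon — 1 of them qualifies.
Total: 45 + 1 = 46.
Holidays: Oct 9, 2018 (Tue); Oct 13, 2018 (Sat); Oct 24, 2018 (Wed); Nov 7, 2018 (Wed); Nov 13, 2018 (Tue); Nov 14, 2018 (Wed); Nov 23, 2018 (Fri).
6 of the 7 holidays fall on weekdays; the rest are weekends and were already excluded.
Business days: 46 − 6 = 40.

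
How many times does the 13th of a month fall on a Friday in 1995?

2

The 13th falls on a Friday when the month's 13th has weekday Fri.
Jan 13 is Fri ✓; Feb 13 is Mon; Mar 13 is Mon; Apr 13 is Thu; May 13 is Sat; Jun 13 is Tue; Jul 13 is Thu; Aug 13 is Sun; Sep 13 is Wed; Oct 13 is Fri ✓; Nov 13 is Mon; Dec 13 is Wed.
Friday the 13ths: Jan, Oct.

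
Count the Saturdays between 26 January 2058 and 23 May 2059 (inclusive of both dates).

69 Saturdays

26 January 2058 is a Saturday.
That's 483 days from start to end, counting both.
483 = 7 × 69, so the span is exactly 69 full weeks.
Each full week contributes one Saturday: 69 so far.
Total: 69.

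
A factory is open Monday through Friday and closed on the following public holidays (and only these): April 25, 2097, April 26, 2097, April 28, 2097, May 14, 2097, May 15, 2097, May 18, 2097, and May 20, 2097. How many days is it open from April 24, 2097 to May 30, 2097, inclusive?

22 business days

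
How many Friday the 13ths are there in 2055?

1

The 13th falls on a Friday when the month's 13th has weekday Fri.
Jan 13 is Wed; Feb 13 is Sat; Mar 13 is Sat; Apr 13 is Tue; May 13 is Thu; Jun 13 is Sun; Jul 13 is Tue; Aug 13 is Fri ✓; Sep 13 is Mon; Oct 13 is Wed; Nov 13 is Sat; Dec 13 is Mon.
Friday the 13ths: Aug.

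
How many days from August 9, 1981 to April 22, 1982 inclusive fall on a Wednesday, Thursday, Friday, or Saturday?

146

August 9, 1981 is a Sunday.
From August 9, 1981 to April 22, 1982 is 257 days inclusive.
257 = 7 × 36 + 5, so there are 36 full weeks plus 5 extra days.
Each full week contributes 4 days from the set (Wed, Thu, Fri, Sat): 36 × 4 = 144.
The 5 extra days are Sunday, Monday, Tuesday, Wednesday, Thursday — 2 of them qualify.
Total: 144 + 2 = 146.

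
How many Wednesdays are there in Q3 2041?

2041-07-01 is a Monday.
The range spans 92 days (inclusive of both endpoints).
92 = 7 × 13 + 1, so there are 13 full weeks plus 1 extra day.
Each full week contributes one Wednesday: 13 so far.
The 1 extra day is Monday — none qualify.
Total: 13 + 0 = 13.

13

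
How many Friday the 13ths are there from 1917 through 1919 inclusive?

5

Friday-the-13ths by year:
1917: Apr, Jul
1918: Sep, Dec
1919: Jun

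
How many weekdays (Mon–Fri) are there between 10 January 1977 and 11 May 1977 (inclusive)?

88

10 January 1977 is a Monday.
That's 122 days from start to end, counting both.
122 = 7 × 17 + 3, so there are 17 full weeks plus 3 extra days.
Each full week contributes 5 weekdays (Mon–Fri): 17 × 5 = 85.
The 3 extra days are Monday, Tuesday, Wednesday — 3 of them qualify.
Total: 85 + 3 = 88.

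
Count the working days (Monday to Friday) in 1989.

260

1989-01-01 is a Sunday.
That's 365 days from start to end, counting both.
365 = 7 × 52 + 1, so there are 52 full weeks plus 1 extra day.
Each full week contributes 5 weekdays (Mon–Fri): 52 × 5 = 260.
The 1 extra day is Sunday — none qualify.
Total: 260 + 0 = 260.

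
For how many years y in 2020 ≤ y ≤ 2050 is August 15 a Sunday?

Day of week of August 15 in each year:
2020: Sat, 2021: Sun ✓, 2022: Mon, 2023: Tue, 2024: Thu, 2025: Fri, 2026: Sat, 2027: Sun ✓, 2028: Tue, 2029: Wed, 2030: Thu, 2031: Fri, 2032: Sun ✓, 2033: Mon, 2034: Tue, 2035: Wed, 2036: Fri, 2037: Sat, 2038: Sun ✓, 2039: Mon, 2040: Wed, 2041: Thu, 2042: Fri, 2043: Sat, 2044: Mon, 2045: Tue, 2046: Wed, 2047: Thu, 2048: Sat, 2049: Sun ✓, 2050: Mon
Sundays: 2021, 2027, 2032, 2038, 2049.

5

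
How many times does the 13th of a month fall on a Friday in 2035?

The 13th falls on a Friday when the month's 13th has weekday Fri.
Jan 13 is Sat; Feb 13 is Tue; Mar 13 is Tue; Apr 13 is Fri ✓; May 13 is Sun; Jun 13 is Wed; Jul 13 is Fri ✓; Aug 13 is Mon; Sep 13 is Thu; Oct 13 is Sat; Nov 13 is Tue; Dec 13 is Thu.
Friday the 13ths: Apr, Jul.

2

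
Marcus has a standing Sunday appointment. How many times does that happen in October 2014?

1 October 2014 is a Wednesday.
The range spans 31 days (inclusive of both endpoints).
31 = 7 × 4 + 3, so there are 4 full weeks plus 3 extra days.
Each full week contributes one Sunday: 4 so far.
The 3 extra days are Wed, Thu, Fri — none qualify.
Total: 4 + 0 = 4.

4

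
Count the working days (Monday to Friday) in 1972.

Jan 1, 1972 is a Saturday.
From Jan 1, 1972 to Dec 31, 1972 is 366 days inclusive.
366 = 7 × 52 + 2, so there are 52 full weeks plus 2 extra days.
Each full week contributes 5 weekdays (Mon–Fri): 52 × 5 = 260.
The 2 extra days are Saturday, Sunday — none qualify.
Total: 260 + 0 = 260.

260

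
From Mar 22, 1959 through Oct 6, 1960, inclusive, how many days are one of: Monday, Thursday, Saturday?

242

Mar 22, 1959 is a Sunday.
From Mar 22, 1959 to Oct 6, 1960 is 565 days inclusive.
565 = 7 × 80 + 5, so there are 80 full weeks plus 5 extra days.
Each full week contributes 3 days from the set (Mon, Thu, Sat): 80 × 3 = 240.
The 5 extra days are Sunday, Monday, Tuesday, Wednesday, Thursday — 2 of them qualify.
Total: 240 + 2 = 242.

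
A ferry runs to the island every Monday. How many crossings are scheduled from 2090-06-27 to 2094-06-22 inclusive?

208

2090-06-27 is a Tuesday.
From 2090-06-27 to 2094-06-22 is 1457 days inclusive.
1457 = 7 × 208 + 1, so there are 208 full weeks plus 1 extra day.
Each full week contributes one Monday: 208 so far.
The 1 extra day is Tue — none qualify.
Total: 208 + 0 = 208.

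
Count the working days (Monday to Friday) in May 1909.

1 May 1909 is a Saturday.
The range spans 31 days (inclusive of both endpoints).
31 = 7 × 4 + 3, so there are 4 full weeks plus 3 extra days.
Each full week contributes 5 weekdays (Mon–Fri): 4 × 5 = 20.
The 3 extra days are Saturday, Sunday, Monday — 1 of them qualifies.
Total: 20 + 1 = 21.

21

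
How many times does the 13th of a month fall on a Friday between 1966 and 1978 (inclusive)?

21

Friday-the-13ths by year:
1966: May
1967: Jan, Oct
1968: Sep, Dec
1969: Jun
1970: Feb, Mar, Nov
1971: Aug
1972: Oct
1973: Apr, Jul
1974: Sep, Dec
1975: Jun
1976: Feb, Aug
1977: May
1978: Jan, Oct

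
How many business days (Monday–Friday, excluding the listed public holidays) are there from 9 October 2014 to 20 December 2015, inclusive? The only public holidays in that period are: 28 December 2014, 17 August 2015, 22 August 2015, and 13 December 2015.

311 business days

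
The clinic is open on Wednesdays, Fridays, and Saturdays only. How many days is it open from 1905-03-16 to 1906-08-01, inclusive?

1905-03-16 is a Thursday.
That's 504 days from start to end, counting both.
504 = 7 × 72, so the span is exactly 72 full weeks.
Each full week contributes 3 days from the set (Wed, Fri, Sat): 72 × 3 = 216.

216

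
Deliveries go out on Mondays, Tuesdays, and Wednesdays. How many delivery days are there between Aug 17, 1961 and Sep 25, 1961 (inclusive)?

16

Aug 17, 1961 is a Thursday.
From Aug 17, 1961 to Sep 25, 1961 is 40 days inclusive.
40 = 7 × 5 + 5, so there are 5 full weeks plus 5 extra days.
Each full week contributes 3 days from the set (Mon, Tue, Wed): 5 × 3 = 15.
The 5 extra days are Thu, Fri, Sat, Sun, Mon — 1 of them qualifies.
Total: 15 + 1 = 16.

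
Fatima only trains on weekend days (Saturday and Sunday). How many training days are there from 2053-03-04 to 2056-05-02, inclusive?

330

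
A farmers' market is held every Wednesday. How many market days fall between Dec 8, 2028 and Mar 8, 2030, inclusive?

Dec 8, 2028 is a Friday.
That's 456 days from start to end, counting both.
456 = 7 × 65 + 1, so there are 65 full weeks plus 1 extra day.
Each full week contributes one Wednesday: 65 so far.
The 1 extra day is Fri — none qualify.
Total: 65 + 0 = 65.

65 Wednesdays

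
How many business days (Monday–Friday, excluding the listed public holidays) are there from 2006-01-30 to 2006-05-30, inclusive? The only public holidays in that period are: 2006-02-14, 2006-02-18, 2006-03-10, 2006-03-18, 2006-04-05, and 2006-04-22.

84 business days

2006-01-30 is a Monday.
From 2006-01-30 to 2006-05-30 is 121 days inclusive.
121 = 7 × 17 + 2, so there are 17 full weeks plus 2 extra days.
Each full week contributes 5 weekdays (Mon–Fri): 17 × 5 = 85.
The 2 extra days are Monday, Tuesday — 2 of them qualify.
Total: 85 + 2 = 87.
Holidays: 2006-02-14 (Tue); 2006-02-18 (Sat); 2006-03-10 (Fri); 2006-03-18 (Sat); 2006-04-05 (Wed); 2006-04-22 (Sat).
3 of the 6 holidays fall on weekdays; the rest are weekends and were already excluded.
Business days: 87 − 3 = 84.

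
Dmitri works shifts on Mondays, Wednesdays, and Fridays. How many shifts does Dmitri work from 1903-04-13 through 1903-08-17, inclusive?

55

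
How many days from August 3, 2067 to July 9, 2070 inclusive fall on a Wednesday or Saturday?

August 3, 2067 is a Wednesday.
The range spans 1072 days (inclusive of both endpoints).
1072 = 7 × 153 + 1, so there are 153 full weeks plus 1 extra day.
Each full week contributes 2 days from the set (Wed, Sat): 153 × 2 = 306.
The 1 extra day is Wednesday — 1 of them qualifies.
Total: 306 + 1 = 307.

307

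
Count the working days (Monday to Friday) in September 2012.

20 weekdays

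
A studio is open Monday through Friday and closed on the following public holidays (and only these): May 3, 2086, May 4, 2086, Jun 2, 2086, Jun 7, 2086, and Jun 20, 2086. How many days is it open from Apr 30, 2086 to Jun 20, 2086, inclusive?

35 business days

Apr 30, 2086 is a Tuesday.
From Apr 30, 2086 to Jun 20, 2086 is 52 days inclusive.
52 = 7 × 7 + 3, so there are 7 full weeks plus 3 extra days.
Each full week contributes 5 weekdays (Mon–Fri): 7 × 5 = 35.
The 3 extra days are Tuesday, Wednesday, Thursday — 3 of them qualify.
Total: 35 + 3 = 38.
Holidays: May 3, 2086 (Fri); May 4, 2086 (Sat); Jun 2, 2086 (Sun); Jun 7, 2086 (Fri); Jun 20, 2086 (Thu).
3 of the 5 holidays fall on weekdays; the rest are weekends and were already excluded.
Business days: 38 − 3 = 35.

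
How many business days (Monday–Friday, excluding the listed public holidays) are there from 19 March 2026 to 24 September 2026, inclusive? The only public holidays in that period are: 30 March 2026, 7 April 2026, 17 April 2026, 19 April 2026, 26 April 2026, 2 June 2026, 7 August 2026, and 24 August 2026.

130 business days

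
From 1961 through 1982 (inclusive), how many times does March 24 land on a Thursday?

Day of week of March 24 in each year:
1961: Fri, 1962: Sat, 1963: Sun, 1964: Tue, 1965: Wed, 1966: Thu ✓, 1967: Fri, 1968: Sun, 1969: Mon, 1970: Tue, 1971: Wed, 1972: Fri, 1973: Sat, 1974: Sun, 1975: Mon, 1976: Wed, 1977: Thu ✓, 1978: Fri, 1979: Sat, 1980: Mon, 1981: Tue, 1982: Wed
Thursdays: 1966, 1977.

2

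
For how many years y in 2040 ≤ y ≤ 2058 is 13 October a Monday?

2

Day of week of October 13 in each year:
2040: Sat, 2041: Sun, 2042: Mon ✓, 2043: Tue, 2044: Thu, 2045: Fri, 2046: Sat, 2047: Sun, 2048: Tue, 2049: Wed, 2050: Thu, 2051: Fri, 2052: Sun, 2053: Mon ✓, 2054: Tue, 2055: Wed, 2056: Fri, 2057: Sat, 2058: Sun
Mondays: 2042, 2053.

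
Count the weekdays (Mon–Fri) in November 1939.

Nov 1, 1939 is a Wednesday.
That's 30 days from start to end, counting both.
30 = 7 × 4 + 2, so there are 4 full weeks plus 2 extra days.
Each full week contributes 5 weekdays (Mon–Fri): 4 × 5 = 20.
The 2 extra days are Wednesday, Thursday — 2 of them qualify.
Total: 20 + 2 = 22.

22 weekdays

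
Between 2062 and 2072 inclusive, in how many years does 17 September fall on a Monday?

2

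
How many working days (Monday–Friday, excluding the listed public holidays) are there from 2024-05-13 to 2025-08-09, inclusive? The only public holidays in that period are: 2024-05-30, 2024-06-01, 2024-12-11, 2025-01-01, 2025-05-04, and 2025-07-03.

321

2024-05-13 is a Monday.
The range spans 454 days (inclusive of both endpoints).
454 = 7 × 64 + 6, so there are 64 full weeks plus 6 extra days.
Each full week contributes 5 weekdays (Mon–Fri): 64 × 5 = 320.
The 6 extra days are Mon, Tue, Wed, Thu, Fri, Sat — 5 of them qualify.
Total: 320 + 5 = 325.
Holidays: 2024-05-30 (Thu); 2024-06-01 (Sat); 2024-12-11 (Wed); 2025-01-01 (Wed); 2025-05-04 (Sun); 2025-07-03 (Thu).
4 of the 6 holidays fall on weekdays; the rest are weekends and were already excluded.
Business days: 325 − 4 = 321.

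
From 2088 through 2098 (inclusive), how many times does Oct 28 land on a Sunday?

Day of week of October 28 in each year:
2088: Thu, 2089: Fri, 2090: Sat, 2091: Sun ✓, 2092: Tue, 2093: Wed, 2094: Thu, 2095: Fri, 2096: Sun ✓, 2097: Mon, 2098: Tue
Sundays: 2091, 2096.

2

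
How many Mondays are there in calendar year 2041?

52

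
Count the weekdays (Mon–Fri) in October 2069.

23

October 1, 2069 is a Tuesday.
From October 1, 2069 to October 31, 2069 is 31 days inclusive.
31 = 7 × 4 + 3, so there are 4 full weeks plus 3 extra days.
Each full week contributes 5 weekdays (Mon–Fri): 4 × 5 = 20.
The 3 extra days are Tuesday, Wednesday, Thursday — 3 of them qualify.
Total: 20 + 3 = 23.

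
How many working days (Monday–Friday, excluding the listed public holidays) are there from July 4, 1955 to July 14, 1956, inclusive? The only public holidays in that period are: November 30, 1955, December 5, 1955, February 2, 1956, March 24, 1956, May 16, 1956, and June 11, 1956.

265 working days

July 4, 1955 is a Monday.
From July 4, 1955 to July 14, 1956 is 377 days inclusive.
377 = 7 × 53 + 6, so there are 53 full weeks plus 6 extra days.
Each full week contributes 5 weekdays (Mon–Fri): 53 × 5 = 265.
The 6 extra days are Mon, Tue, Wed, Thu, Fri, Sat — 5 of them qualify.
Total: 265 + 5 = 270.
Holidays: November 30, 1955 (Wed); December 5, 1955 (Mon); February 2, 1956 (Thu); March 24, 1956 (Sat); May 16, 1956 (Wed); June 11, 1956 (Mon).
5 of the 6 holidays fall on weekdays; the rest are weekends and were already excluded.
Business days: 270 − 5 = 265.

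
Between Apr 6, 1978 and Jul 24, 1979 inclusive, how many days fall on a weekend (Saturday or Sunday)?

Apr 6, 1978 is a Thursday.
From Apr 6, 1978 to Jul 24, 1979 is 475 days inclusive.
475 = 7 × 67 + 6, so there are 67 full weeks plus 6 extra days.
Each full week contributes 2 weekend days (Sat, Sun): 67 × 2 = 134.
The 6 extra days are Thursday, Friday, Saturday, Sunday, Monday, Tuesday — 2 of them qualify.
Total: 134 + 2 = 136.

136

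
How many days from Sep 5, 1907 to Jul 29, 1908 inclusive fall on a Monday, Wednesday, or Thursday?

Sep 5, 1907 is a Thursday.
That's 329 days from start to end, counting both.
329 = 7 × 47, so the span is exactly 47 full weeks.
Each full week contributes 3 days from the set (Mon, Wed, Thu): 47 × 3 = 141.

141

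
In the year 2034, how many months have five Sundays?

5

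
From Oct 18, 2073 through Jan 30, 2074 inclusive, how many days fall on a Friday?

Oct 18, 2073 is a Wednesday.
From Oct 18, 2073 to Jan 30, 2074 is 105 days inclusive.
105 = 7 × 15, so the span is exactly 15 full weeks.
Each full week contributes one Friday: 15 so far.

15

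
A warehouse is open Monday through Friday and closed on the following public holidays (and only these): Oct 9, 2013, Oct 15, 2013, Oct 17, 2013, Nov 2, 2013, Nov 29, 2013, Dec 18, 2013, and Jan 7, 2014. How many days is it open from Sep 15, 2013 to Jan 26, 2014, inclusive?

Sep 15, 2013 is a Sunday.
The range spans 134 days (inclusive of both endpoints).
134 = 7 × 19 + 1, so there are 19 full weeks plus 1 extra day.
Each full week contributes 5 weekdays (Mon–Fri): 19 × 5 = 95.
The 1 extra day is Sunday — none qualify.
Total: 95 + 0 = 95.
Holidays: Oct 9, 2013 (Wed); Oct 15, 2013 (Tue); Oct 17, 2013 (Thu); Nov 2, 2013 (Sat); Nov 29, 2013 (Fri); Dec 18, 2013 (Wed); Jan 7, 2014 (Tue).
6 of the 7 holidays fall on weekdays; the rest are weekends and were already excluded.
Business days: 95 − 6 = 89.

89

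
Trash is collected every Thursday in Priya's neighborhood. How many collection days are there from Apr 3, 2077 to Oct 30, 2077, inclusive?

30 Thursdays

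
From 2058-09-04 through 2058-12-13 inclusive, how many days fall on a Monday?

14 Mondays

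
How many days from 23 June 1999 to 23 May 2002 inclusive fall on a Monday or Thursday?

305

23 June 1999 is a Wednesday.
The range spans 1066 days (inclusive of both endpoints).
1066 = 7 × 152 + 2, so there are 152 full weeks plus 2 extra days.
Each full week contributes 2 days from the set (Mon, Thu): 152 × 2 = 304.
The 2 extra days are Wed, Thu — 1 of them qualifies.
Total: 304 + 1 = 305.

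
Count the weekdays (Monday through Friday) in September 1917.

Sep 1, 1917 is a Saturday.
That's 30 days from start to end, counting both.
30 = 7 × 4 + 2, so there are 4 full weeks plus 2 extra days.
Each full week contributes 5 weekdays (Mon–Fri): 4 × 5 = 20.
The 2 extra days are Sat, Sun — none qualify.
Total: 20 + 0 = 20.

20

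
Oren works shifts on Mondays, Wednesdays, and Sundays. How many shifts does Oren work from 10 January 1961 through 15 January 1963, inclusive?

10 January 1961 is a Tuesday.
That's 736 days from start to end, counting both.
736 = 7 × 105 + 1, so there are 105 full weeks plus 1 extra day.
Each full week contributes 3 days from the set (Mon, Wed, Sun): 105 × 3 = 315.
The 1 extra day is Tue — none qualify.
Total: 315 + 0 = 315.

315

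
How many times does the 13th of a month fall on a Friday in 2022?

The 13th falls on a Friday when the month's 13th has weekday Fri.
Jan 13 is Thu; Feb 13 is Sun; Mar 13 is Sun; Apr 13 is Wed; May 13 is Fri ✓; Jun 13 is Mon; Jul 13 is Wed; Aug 13 is Sat; Sep 13 is Tue; Oct 13 is Thu; Nov 13 is Sun; Dec 13 is Tue.
Friday the 13ths: May.

1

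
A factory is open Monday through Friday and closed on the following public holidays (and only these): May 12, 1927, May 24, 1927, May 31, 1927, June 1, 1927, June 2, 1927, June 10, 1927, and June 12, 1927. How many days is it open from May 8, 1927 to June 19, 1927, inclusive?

24 business days

May 8, 1927 is a Sunday.
From May 8, 1927 to June 19, 1927 is 43 days inclusive.
43 = 7 × 6 + 1, so there are 6 full weeks plus 1 extra day.
Each full week contributes 5 weekdays (Mon–Fri): 6 × 5 = 30.
The 1 extra day is Sun — none qualify.
Total: 30 + 0 = 30.
Holidays: May 12, 1927 (Thu); May 24, 1927 (Tue); May 31, 1927 (Tue); June 1, 1927 (Wed); June 2, 1927 (Thu); June 10, 1927 (Fri); June 12, 1927 (Sun).
6 of the 7 holidays fall on weekdays; the rest are weekends and were already excluded.
Business days: 30 − 6 = 24.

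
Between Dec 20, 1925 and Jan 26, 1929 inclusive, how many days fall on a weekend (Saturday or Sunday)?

324

Dec 20, 1925 is a Sunday.
From Dec 20, 1925 to Jan 26, 1929 is 1134 days inclusive.
1134 = 7 × 162, so the span is exactly 162 full weeks.
Each full week contributes 2 weekend days (Sat, Sun): 162 × 2 = 324.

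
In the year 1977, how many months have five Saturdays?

A month has five Saturdays exactly when Saturday falls within its first (length − 28) days.
Jan: 31 days, starts Sat → 5 of Sat, Sun, Mon ✓
Feb: 28 days, starts Tue → 5 of (none)
Mar: 31 days, starts Tue → 5 of Tue, Wed, Thu
Apr: 30 days, starts Fri → 5 of Fri, Sat ✓
May: 31 days, starts Sun → 5 of Sun, Mon, Tue
Jun: 30 days, starts Wed → 5 of Wed, Thu
Jul: 31 days, starts Fri → 5 of Fri, Sat, Sun ✓
Aug: 31 days, starts Mon → 5 of Mon, Tue, Wed
Sep: 30 days, starts Thu → 5 of Thu, Fri
Oct: 31 days, starts Sat → 5 of Sat, Sun, Mon ✓
Nov: 30 days, starts Tue → 5 of Tue, Wed
Dec: 31 days, starts Thu → 5 of Thu, Fri, Sat ✓
Months with five Saturdays: Jan, Apr, Jul, Oct, Dec.

5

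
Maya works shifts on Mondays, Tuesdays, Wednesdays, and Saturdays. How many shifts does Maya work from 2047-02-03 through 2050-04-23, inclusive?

672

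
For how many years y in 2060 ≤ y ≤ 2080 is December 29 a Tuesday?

Day of week of December 29 in each year:
2060: Wed, 2061: Thu, 2062: Fri, 2063: Sat, 2064: Mon, 2065: Tue ✓, 2066: Wed, 2067: Thu, 2068: Sat, 2069: Sun, 2070: Mon, 2071: Tue ✓, 2072: Thu, 2073: Fri, 2074: Sat, 2075: Sun, 2076: Tue ✓, 2077: Wed, 2078: Thu, 2079: Fri, 2080: Sun
Tuesdays: 2065, 2071, 2076.

3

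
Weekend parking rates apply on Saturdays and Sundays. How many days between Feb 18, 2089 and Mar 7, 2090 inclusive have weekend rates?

110

Feb 18, 2089 is a Friday.
The range spans 383 days (inclusive of both endpoints).
383 = 7 × 54 + 5, so there are 54 full weeks plus 5 extra days.
Each full week contributes 2 weekend days (Sat, Sun): 54 × 2 = 108.
The 5 extra days are Friday, Saturday, Sunday, Monday, Tuesday — 2 of them qualify.
Total: 108 + 2 = 110.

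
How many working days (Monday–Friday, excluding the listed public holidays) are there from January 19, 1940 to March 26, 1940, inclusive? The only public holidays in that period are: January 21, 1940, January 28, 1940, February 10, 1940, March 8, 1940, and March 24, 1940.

47

January 19, 1940 is a Friday.
The range spans 68 days (inclusive of both endpoints).
68 = 7 × 9 + 5, so there are 9 full weeks plus 5 extra days.
Each full week contributes 5 weekdays (Mon–Fri): 9 × 5 = 45.
The 5 extra days are Fri, Sat, Sun, Mon, Tue — 3 of them qualify.
Total: 45 + 3 = 48.
Holidays: January 21, 1940 (Sun); January 28, 1940 (Sun); February 10, 1940 (Sat); March 8, 1940 (Fri); March 24, 1940 (Sun).
1 of the 5 holidays fall on weekdays; the rest are weekends and were already excluded.
Business days: 48 − 1 = 47.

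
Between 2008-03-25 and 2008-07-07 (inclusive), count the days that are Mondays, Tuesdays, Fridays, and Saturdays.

2008-03-25 is a Tuesday.
From 2008-03-25 to 2008-07-07 is 105 days inclusive.
105 = 7 × 15, so the span is exactly 15 full weeks.
Each full week contributes 4 days from the set (Mon, Tue, Fri, Sat): 15 × 4 = 60.

60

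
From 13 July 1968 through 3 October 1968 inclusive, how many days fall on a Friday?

13 July 1968 is a Saturday.
The range spans 83 days (inclusive of both endpoints).
83 = 7 × 11 + 6, so there are 11 full weeks plus 6 extra days.
Each full week contributes one Friday: 11 so far.
The 6 extra days are Sat, Sun, Mon, Tue, Wed, Thu — none qualify.
Total: 11 + 0 = 11.

11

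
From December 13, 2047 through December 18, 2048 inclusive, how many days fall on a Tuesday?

December 13, 2047 is a Friday.
That's 372 days from start to end, counting both.
372 = 7 × 53 + 1, so there are 53 full weeks plus 1 extra day.
Each full week contributes one Tuesday: 53 so far.
The 1 extra day is Friday — none qualify.
Total: 53 + 0 = 53.

53 Tuesdays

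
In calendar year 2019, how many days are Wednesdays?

January 1, 2019 is a Tuesday.
The range spans 365 days (inclusive of both endpoints).
365 = 7 × 52 + 1, so there are 52 full weeks plus 1 extra day.
Each full week contributes one Wednesday: 52 so far.
The 1 extra day is Tue — none qualify.
Total: 52 + 0 = 52.

52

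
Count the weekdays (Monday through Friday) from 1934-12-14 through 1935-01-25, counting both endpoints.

1934-12-14 is a Friday.
That's 43 days from start to end, counting both.
43 = 7 × 6 + 1, so there are 6 full weeks plus 1 extra day.
Each full week contributes 5 weekdays (Mon–Fri): 6 × 5 = 30.
The 1 extra day is Fri — 1 of them qualifies.
Total: 30 + 1 = 31.

31 weekdays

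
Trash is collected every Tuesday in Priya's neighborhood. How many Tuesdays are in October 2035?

October 1, 2035 is a Monday.
From October 1, 2035 to October 31, 2035 is 31 days inclusive.
31 = 7 × 4 + 3, so there are 4 full weeks plus 3 extra days.
Each full week contributes one Tuesday: 4 so far.
The 3 extra days are Monday, Tuesday, Wednesday — 1 of them qualifies.
Total: 4 + 1 = 5.

5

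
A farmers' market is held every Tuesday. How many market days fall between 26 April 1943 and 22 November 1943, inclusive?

26 April 1943 is a Monday.
The range spans 211 days (inclusive of both endpoints).
211 = 7 × 30 + 1, so there are 30 full weeks plus 1 extra day.
Each full week contributes one Tuesday: 30 so far.
The 1 extra day is Monday — none qualify.
Total: 30 + 0 = 30.

30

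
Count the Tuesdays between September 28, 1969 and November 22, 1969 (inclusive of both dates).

8 Tuesdays

September 28, 1969 is a Sunday.
From September 28, 1969 to November 22, 1969 is 56 days inclusive.
56 = 7 × 8, so the span is exactly 8 full weeks.
Each full week contributes one Tuesday: 8 so far.
Total: 8.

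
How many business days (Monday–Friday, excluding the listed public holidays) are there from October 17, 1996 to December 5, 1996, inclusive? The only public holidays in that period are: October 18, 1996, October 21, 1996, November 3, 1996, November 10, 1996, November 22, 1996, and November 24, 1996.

October 17, 1996 is a Thursday.
The range spans 50 days (inclusive of both endpoints).
50 = 7 × 7 + 1, so there are 7 full weeks plus 1 extra day.
Each full week contributes 5 weekdays (Mon–Fri): 7 × 5 = 35.
The 1 extra day is Thu — 1 of them qualifies.
Total: 35 + 1 = 36.
Holidays: October 18, 1996 (Fri); October 21, 1996 (Mon); November 3, 1996 (Sun); November 10, 1996 (Sun); November 22, 1996 (Fri); November 24, 1996 (Sun).
3 of the 6 holidays fall on weekdays; the rest are weekends and were already excluded.
Business days: 36 − 3 = 33.

33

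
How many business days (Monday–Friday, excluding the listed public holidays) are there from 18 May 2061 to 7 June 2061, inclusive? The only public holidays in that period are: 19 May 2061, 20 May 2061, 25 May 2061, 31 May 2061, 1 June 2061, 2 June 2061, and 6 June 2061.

18 May 2061 is a Wednesday.
That's 21 days from start to end, counting both.
21 = 7 × 3, so the span is exactly 3 full weeks.
Each full week contributes 5 weekdays (Mon–Fri): 3 × 5 = 15.
Holidays: 19 May 2061 (Thu); 20 May 2061 (Fri); 25 May 2061 (Wed); 31 May 2061 (Tue); 1 June 2061 (Wed); 2 June 2061 (Thu); 6 June 2061 (Mon).
All 7 holidays fall on weekdays, so subtract 7.
Business days: 15 − 7 = 8.

8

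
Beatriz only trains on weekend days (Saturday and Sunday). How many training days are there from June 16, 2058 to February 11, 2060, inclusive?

173

June 16, 2058 is a Sunday.
From June 16, 2058 to February 11, 2060 is 606 days inclusive.
606 = 7 × 86 + 4, so there are 86 full weeks plus 4 extra days.
Each full week contributes 2 weekend days (Sat, Sun): 86 × 2 = 172.
The 4 extra days are Sun, Mon, Tue, Wed — 1 of them qualifies.
Total: 172 + 1 = 173.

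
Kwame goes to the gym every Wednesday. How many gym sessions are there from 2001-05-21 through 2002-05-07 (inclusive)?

50

2001-05-21 is a Monday.
The range spans 352 days (inclusive of both endpoints).
352 = 7 × 50 + 2, so there are 50 full weeks plus 2 extra days.
Each full week contributes one Wednesday: 50 so far.
The 2 extra days are Monday, Tuesday — none qualify.
Total: 50 + 0 = 50.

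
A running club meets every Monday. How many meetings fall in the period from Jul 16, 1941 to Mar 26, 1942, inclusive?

36 Mondays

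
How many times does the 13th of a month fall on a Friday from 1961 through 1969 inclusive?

15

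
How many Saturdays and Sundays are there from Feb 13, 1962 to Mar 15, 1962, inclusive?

8

Feb 13, 1962 is a Tuesday.
From Feb 13, 1962 to Mar 15, 1962 is 31 days inclusive.
31 = 7 × 4 + 3, so there are 4 full weeks plus 3 extra days.
Each full week contributes 2 weekend days (Sat, Sun): 4 × 2 = 8.
The 3 extra days are Tuesday, Wednesday, Thursday — none qualify.
Total: 8 + 0 = 8.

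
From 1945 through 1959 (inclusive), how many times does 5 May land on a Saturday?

Day of week of May 5 in each year:
1945: Sat ✓, 1946: Sun, 1947: Mon, 1948: Wed, 1949: Thu, 1950: Fri, 1951: Sat ✓, 1952: Mon, 1953: Tue, 1954: Wed, 1955: Thu, 1956: Sat ✓, 1957: Sun, 1958: Mon, 1959: Tue
Saturdays: 1945, 1951, 1956.

3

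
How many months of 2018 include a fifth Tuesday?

A month has five Tuesdays exactly when Tuesday falls within its first (length − 28) days.
Jan: 31 days, starts Mon → 5 of Mon, Tue, Wed ✓
Feb: 28 days, starts Thu → 5 of (none)
Mar: 31 days, starts Thu → 5 of Thu, Fri, Sat
Apr: 30 days, starts Sun → 5 of Sun, Mon
May: 31 days, starts Tue → 5 of Tue, Wed, Thu ✓
Jun: 30 days, starts Fri → 5 of Fri, Sat
Jul: 31 days, starts Sun → 5 of Sun, Mon, Tue ✓
Aug: 31 days, starts Wed → 5 of Wed, Thu, Fri
Sep: 30 days, starts Sat → 5 of Sat, Sun
Oct: 31 days, starts Mon → 5 of Mon, Tue, Wed ✓
Nov: 30 days, starts Thu → 5 of Thu, Fri
Dec: 31 days, starts Sat → 5 of Sat, Sun, Mon
Months with five Tuesdays: Jan, May, Jul, Oct.

4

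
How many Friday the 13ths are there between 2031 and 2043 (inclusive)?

Friday-the-13ths by year:
2031: Jun
2032: Feb, Aug
2033: May
2034: Jan, Oct
2035: Apr, Jul
2036: Jun
2037: Feb, Mar, Nov
2038: Aug
2039: May
2040: Jan, Apr, Jul
2041: Sep, Dec
2042: Jun
2043: Feb, Mar, Nov

23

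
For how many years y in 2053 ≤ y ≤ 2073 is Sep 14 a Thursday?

3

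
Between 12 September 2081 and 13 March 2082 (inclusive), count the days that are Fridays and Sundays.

12 September 2081 is a Friday.
That's 183 days from start to end, counting both.
183 = 7 × 26 + 1, so there are 26 full weeks plus 1 extra day.
Each full week contributes 2 days from the set (Fri, Sun): 26 × 2 = 52.
The 1 extra day is Fri — 1 of them qualifies.
Total: 52 + 1 = 53.

53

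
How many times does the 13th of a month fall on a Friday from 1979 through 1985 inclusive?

Friday-the-13ths by year:
1979: Apr, Jul
1980: Jun
1981: Feb, Mar, Nov
1982: Aug
1983: May
1984: Jan, Apr, Jul
1985: Sep, Dec

13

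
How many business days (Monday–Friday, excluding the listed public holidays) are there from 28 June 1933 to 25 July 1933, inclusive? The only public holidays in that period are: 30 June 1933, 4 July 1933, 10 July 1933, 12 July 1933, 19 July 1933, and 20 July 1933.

14

28 June 1933 is a Wednesday.
The range spans 28 days (inclusive of both endpoints).
28 = 7 × 4, so the span is exactly 4 full weeks.
Each full week contributes 5 weekdays (Mon–Fri): 4 × 5 = 20.
Total: 20.
Holidays: 30 June 1933 (Fri); 4 July 1933 (Tue); 10 July 1933 (Mon); 12 July 1933 (Wed); 19 July 1933 (Wed); 20 July 1933 (Thu).
All 6 holidays fall on weekdays, so subtract 6.
Business days: 20 − 6 = 14.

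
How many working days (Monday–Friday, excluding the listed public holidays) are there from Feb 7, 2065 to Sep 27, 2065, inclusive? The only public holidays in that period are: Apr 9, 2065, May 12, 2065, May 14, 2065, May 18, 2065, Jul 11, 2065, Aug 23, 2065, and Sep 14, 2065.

160

Feb 7, 2065 is a Saturday.
The range spans 233 days (inclusive of both endpoints).
233 = 7 × 33 + 2, so there are 33 full weeks plus 2 extra days.
Each full week contributes 5 weekdays (Mon–Fri): 33 × 5 = 165.
The 2 extra days are Sat, Sun — none qualify.
Total: 165 + 0 = 165.
Holidays: Apr 9, 2065 (Thu); May 12, 2065 (Tue); May 14, 2065 (Thu); May 18, 2065 (Mon); Jul 11, 2065 (Sat); Aug 23, 2065 (Sun); Sep 14, 2065 (Mon).
5 of the 7 holidays fall on weekdays; the rest are weekends and were already excluded.
Business days: 165 − 5 = 160.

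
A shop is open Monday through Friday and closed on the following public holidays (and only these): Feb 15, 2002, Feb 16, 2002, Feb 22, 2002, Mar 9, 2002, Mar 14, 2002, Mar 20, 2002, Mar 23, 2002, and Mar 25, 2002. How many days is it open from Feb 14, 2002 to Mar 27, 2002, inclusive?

25

Feb 14, 2002 is a Thursday.
The range spans 42 days (inclusive of both endpoints).
42 = 7 × 6, so the span is exactly 6 full weeks.
Each full week contributes 5 weekdays (Mon–Fri): 6 × 5 = 30.
Total: 30.
Holidays: Feb 15, 2002 (Fri); Feb 16, 2002 (Sat); Feb 22, 2002 (Fri); Mar 9, 2002 (Sat); Mar 14, 2002 (Thu); Mar 20, 2002 (Wed); Mar 23, 2002 (Sat); Mar 25, 2002 (Mon).
5 of the 8 holidays fall on weekdays; the rest are weekends and were already excluded.
Business days: 30 − 5 = 25.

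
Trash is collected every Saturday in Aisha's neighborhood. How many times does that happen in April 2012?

1 April 2012 is a Sunday.
That's 30 days from start to end, counting both.
30 = 7 × 4 + 2, so there are 4 full weeks plus 2 extra days.
Each full week contributes one Saturday: 4 so far.
The 2 extra days are Sun, Mon — none qualify.
Total: 4 + 0 = 4.

4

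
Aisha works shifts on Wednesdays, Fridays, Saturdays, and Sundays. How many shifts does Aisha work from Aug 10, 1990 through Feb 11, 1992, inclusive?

315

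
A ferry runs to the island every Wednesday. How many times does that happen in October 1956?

5

October 1, 1956 is a Monday.
That's 31 days from start to end, counting both.
31 = 7 × 4 + 3, so there are 4 full weeks plus 3 extra days.
Each full week contributes one Wednesday: 4 so far.
The 3 extra days are Monday, Tuesday, Wednesday — 1 of them qualifies.
Total: 4 + 1 = 5.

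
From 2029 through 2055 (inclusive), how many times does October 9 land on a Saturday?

4

Day of week of October 9 in each year:
2029: Tue, 2030: Wed, 2031: Thu, 2032: Sat ✓, 2033: Sun, 2034: Mon, 2035: Tue, 2036: Thu, 2037: Fri, 2038: Sat ✓, 2039: Sun, 2040: Tue, 2041: Wed, 2042: Thu, 2043: Fri, 2044: Sun, 2045: Mon, 2046: Tue, 2047: Wed, 2048: Fri, 2049: Sat ✓, 2050: Sun, 2051: Mon, 2052: Wed, 2053: Thu, 2054: Fri, 2055: Sat ✓
Saturdays: 2032, 2038, 2049, 2055.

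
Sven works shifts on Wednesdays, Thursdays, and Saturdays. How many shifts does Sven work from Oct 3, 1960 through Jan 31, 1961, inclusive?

51

Oct 3, 1960 is a Monday.
The range spans 121 days (inclusive of both endpoints).
121 = 7 × 17 + 2, so there are 17 full weeks plus 2 extra days.
Each full week contributes 3 days from the set (Wed, Thu, Sat): 17 × 3 = 51.
The 2 extra days are Monday, Tuesday — none qualify.
Total: 51 + 0 = 51.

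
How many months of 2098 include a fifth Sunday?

4

A month has five Sundays exactly when Sunday falls within its first (length − 28) days.
Jan: 31 days, starts Wed → 5 of Wed, Thu, Fri
Feb: 28 days, starts Sat → 5 of (none)
Mar: 31 days, starts Sat → 5 of Sat, Sun, Mon ✓
Apr: 30 days, starts Tue → 5 of Tue, Wed
May: 31 days, starts Thu → 5 of Thu, Fri, Sat
Jun: 30 days, starts Sun → 5 of Sun, Mon ✓
Jul: 31 days, starts Tue → 5 of Tue, Wed, Thu
Aug: 31 days, starts Fri → 5 of Fri, Sat, Sun ✓
Sep: 30 days, starts Mon → 5 of Mon, Tue
Oct: 31 days, starts Wed → 5 of Wed, Thu, Fri
Nov: 30 days, starts Sat → 5 of Sat, Sun ✓
Dec: 31 days, starts Mon → 5 of Mon, Tue, Wed
Months with five Sundays: Mar, Jun, Aug, Nov.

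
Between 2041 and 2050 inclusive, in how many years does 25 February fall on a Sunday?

Day of week of February 25 in each year:
2041: Mon, 2042: Tue, 2043: Wed, 2044: Thu, 2045: Sat, 2046: Sun ✓, 2047: Mon, 2048: Tue, 2049: Thu, 2050: Fri
Sundays: 2046.

1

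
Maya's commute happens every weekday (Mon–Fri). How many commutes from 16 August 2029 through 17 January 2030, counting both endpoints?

111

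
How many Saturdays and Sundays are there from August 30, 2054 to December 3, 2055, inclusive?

August 30, 2054 is a Sunday.
From August 30, 2054 to December 3, 2055 is 461 days inclusive.
461 = 7 × 65 + 6, so there are 65 full weeks plus 6 extra days.
Each full week contributes 2 weekend days (Sat, Sun): 65 × 2 = 130.
The 6 extra days are Sun, Mon, Tue, Wed, Thu, Fri — 1 of them qualifies.
Total: 130 + 1 = 131.

131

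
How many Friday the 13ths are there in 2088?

2

The 13th falls on a Friday when the month's 13th has weekday Fri.
Jan 13 is Tue; Feb 13 is Fri ✓; Mar 13 is Sat; Apr 13 is Tue; May 13 is Thu; Jun 13 is Sun; Jul 13 is Tue; Aug 13 is Fri ✓; Sep 13 is Mon; Oct 13 is Wed; Nov 13 is Sat; Dec 13 is Mon.
Friday the 13ths: Feb, Aug.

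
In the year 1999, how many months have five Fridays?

5

A month has five Fridays exactly when Friday falls within its first (length − 28) days.
Jan: 31 days, starts Fri → 5 of Fri, Sat, Sun ✓
Feb: 28 days, starts Mon → 5 of (none)
Mar: 31 days, starts Mon → 5 of Mon, Tue, Wed
Apr: 30 days, starts Thu → 5 of Thu, Fri ✓
May: 31 days, starts Sat → 5 of Sat, Sun, Mon
Jun: 30 days, starts Tue → 5 of Tue, Wed
Jul: 31 days, starts Thu → 5 of Thu, Fri, Sat ✓
Aug: 31 days, starts Sun → 5 of Sun, Mon, Tue
Sep: 30 days, starts Wed → 5 of Wed, Thu
Oct: 31 days, starts Fri → 5 of Fri, Sat, Sun ✓
Nov: 30 days, starts Mon → 5 of Mon, Tue
Dec: 31 days, starts Wed → 5 of Wed, Thu, Fri ✓
Months with five Fridays: Jan, Apr, Jul, Oct, Dec.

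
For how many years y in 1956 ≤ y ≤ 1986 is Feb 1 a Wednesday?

5

Day of week of February 1 in each year:
1956: Wed ✓, 1957: Fri, 1958: Sat, 1959: Sun, 1960: Mon, 1961: Wed ✓, 1962: Thu, 1963: Fri, 1964: Sat, 1965: Mon, 1966: Tue, 1967: Wed ✓, 1968: Thu, 1969: Sat, 1970: Sun, 1971: Mon, 1972: Tue, 1973: Thu, 1974: Fri, 1975: Sat, 1976: Sun, 1977: Tue, 1978: Wed ✓, 1979: Thu, 1980: Fri, 1981: Sun, 1982: Mon, 1983: Tue, 1984: Wed ✓, 1985: Fri, 1986: Sat
Wednesdays: 1956, 1961, 1967, 1978, 1984.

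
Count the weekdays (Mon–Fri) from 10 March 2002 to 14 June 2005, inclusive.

852 weekdays

10 March 2002 is a Sunday.
From 10 March 2002 to 14 June 2005 is 1193 days inclusive.
1193 = 7 × 170 + 3, so there are 170 full weeks plus 3 extra days.
Each full week contributes 5 weekdays (Mon–Fri): 170 × 5 = 850.
The 3 extra days are Sun, Mon, Tue — 2 of them qualify.
Total: 850 + 2 = 852.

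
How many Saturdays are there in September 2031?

2031-09-01 is a Monday.
The range spans 30 days (inclusive of both endpoints).
30 = 7 × 4 + 2, so there are 4 full weeks plus 2 extra days.
Each full week contributes one Saturday: 4 so far.
The 2 extra days are Mon, Tue — none qualify.
Total: 4 + 0 = 4.

4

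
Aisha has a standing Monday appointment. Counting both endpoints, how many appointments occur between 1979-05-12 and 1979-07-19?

1979-05-12 is a Saturday.
The range spans 69 days (inclusive of both endpoints).
69 = 7 × 9 + 6, so there are 9 full weeks plus 6 extra days.
Each full week contributes one Monday: 9 so far.
The 6 extra days are Saturday, Sunday, Monday, Tuesday, Wednesday, Thursday — 1 of them qualifies.
Total: 9 + 1 = 10.

10 Mondays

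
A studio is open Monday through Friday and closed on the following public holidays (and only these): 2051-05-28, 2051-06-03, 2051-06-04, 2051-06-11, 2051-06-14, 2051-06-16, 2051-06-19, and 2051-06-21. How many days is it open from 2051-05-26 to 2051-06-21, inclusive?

15 working days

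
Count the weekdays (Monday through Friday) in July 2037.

23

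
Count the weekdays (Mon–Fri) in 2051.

260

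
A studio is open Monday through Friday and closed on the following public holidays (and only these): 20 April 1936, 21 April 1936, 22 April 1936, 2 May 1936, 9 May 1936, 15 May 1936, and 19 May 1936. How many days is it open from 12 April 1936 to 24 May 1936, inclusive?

25

12 April 1936 is a Sunday.
The range spans 43 days (inclusive of both endpoints).
43 = 7 × 6 + 1, so there are 6 full weeks plus 1 extra day.
Each full week contributes 5 weekdays (Mon–Fri): 6 × 5 = 30.
The 1 extra day is Sun — none qualify.
Total: 30 + 0 = 30.
Holidays: 20 April 1936 (Mon); 21 April 1936 (Tue); 22 April 1936 (Wed); 2 May 1936 (Sat); 9 May 1936 (Sat); 15 May 1936 (Fri); 19 May 1936 (Tue).
5 of the 7 holidays fall on weekdays; the rest are weekends and were already excluded.
Business days: 30 − 5 = 25.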